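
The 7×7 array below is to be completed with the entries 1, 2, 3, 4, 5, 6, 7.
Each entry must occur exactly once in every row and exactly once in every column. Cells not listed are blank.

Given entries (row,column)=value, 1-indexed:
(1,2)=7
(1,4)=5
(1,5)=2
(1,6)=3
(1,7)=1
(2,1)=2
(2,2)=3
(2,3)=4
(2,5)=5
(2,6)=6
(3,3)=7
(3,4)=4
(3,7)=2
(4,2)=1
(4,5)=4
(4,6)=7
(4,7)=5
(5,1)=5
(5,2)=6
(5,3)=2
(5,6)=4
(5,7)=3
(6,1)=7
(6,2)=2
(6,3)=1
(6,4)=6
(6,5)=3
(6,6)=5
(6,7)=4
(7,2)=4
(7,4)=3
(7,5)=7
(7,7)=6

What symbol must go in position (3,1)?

3

Row 1, column 3: row 1 has {1, 2, 3, 5, 7} and column 3 has {1, 2, 4, 7}, leaving only 6.
Row 1, column 1: row 1 has {1, 2, 3, 5, 6, 7} and column 1 has {2, 5, 7}, leaving only 4.
Row 2, column 7: row 2 has {2, 3, 4, 5, 6} and column 7 has {1, 2, 3, 4, 5, 6}, leaving only 7.
Row 2, column 4: row 2 has {2, 3, 4, 5, 6, 7} and column 4 has {3, 4, 5, 6}, leaving only 1.
Row 3, column 2: row 3 has {2, 4, 7} and column 2 has {1, 2, 3, 4, 6, 7}, leaving only 5.
Row 3, column 6: row 3 has {2, 4, 5, 7} and column 6 has {3, 4, 5, 6, 7}, leaving only 1.
Row 3, column 5: row 3 has {1, 2, 4, 5, 7} and column 5 has {2, 3, 4, 5, 7}, leaving only 6.
Row 3 already has {1, 2, 4, 5, 6, 7} and column 1 already has {2, 4, 5, 7}, so row 3, column 1 must be 3.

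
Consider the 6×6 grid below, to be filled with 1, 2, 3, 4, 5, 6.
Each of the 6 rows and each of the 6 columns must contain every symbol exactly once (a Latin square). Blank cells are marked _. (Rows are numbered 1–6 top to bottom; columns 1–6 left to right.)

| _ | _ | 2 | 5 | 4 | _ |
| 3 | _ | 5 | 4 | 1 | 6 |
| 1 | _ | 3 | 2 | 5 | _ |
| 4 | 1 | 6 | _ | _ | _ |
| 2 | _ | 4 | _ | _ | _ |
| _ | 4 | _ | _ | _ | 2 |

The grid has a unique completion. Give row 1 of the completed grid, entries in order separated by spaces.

Row 1, column 1: row 1 has {2, 4, 5} and column 1 has {1, 2, 3, 4}, leaving only 6.
Row 1, column 2: row 1 has {2, 4, 5, 6} and column 2 has {1, 4}, leaving only 3.
Row 1, column 6: row 1 has {2, 3, 4, 5, 6} and column 6 has {2, 6}, leaving only 1.
So row 1 reads: 6 3 2 5 4 1.

6 3 2 5 4 1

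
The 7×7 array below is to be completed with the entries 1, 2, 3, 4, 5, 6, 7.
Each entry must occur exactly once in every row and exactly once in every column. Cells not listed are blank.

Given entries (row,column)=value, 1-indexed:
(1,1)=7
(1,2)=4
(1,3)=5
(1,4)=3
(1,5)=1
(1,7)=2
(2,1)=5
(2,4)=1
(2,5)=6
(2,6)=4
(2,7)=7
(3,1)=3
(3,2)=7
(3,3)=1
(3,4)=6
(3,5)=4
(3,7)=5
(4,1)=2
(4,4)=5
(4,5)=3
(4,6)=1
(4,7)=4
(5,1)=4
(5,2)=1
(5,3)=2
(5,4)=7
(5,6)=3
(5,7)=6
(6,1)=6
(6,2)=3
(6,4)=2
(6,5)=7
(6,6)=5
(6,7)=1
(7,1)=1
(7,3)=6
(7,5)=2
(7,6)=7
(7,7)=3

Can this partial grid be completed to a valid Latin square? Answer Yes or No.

Yes

No row or column among the givens repeats a symbol, and propagating forced cells runs into no contradiction.
One valid completion exists (for instance, 7 4 5 3 1 6 2 / 5 2 3 1 6 4 7 / 3 7 1 6 4 2 5 / 2 6 7 5 3 1 4 / 4 1 2 7 5 3 6 / 6 3 4 2 7 5 1 / 1 5 6 4 2 7 3).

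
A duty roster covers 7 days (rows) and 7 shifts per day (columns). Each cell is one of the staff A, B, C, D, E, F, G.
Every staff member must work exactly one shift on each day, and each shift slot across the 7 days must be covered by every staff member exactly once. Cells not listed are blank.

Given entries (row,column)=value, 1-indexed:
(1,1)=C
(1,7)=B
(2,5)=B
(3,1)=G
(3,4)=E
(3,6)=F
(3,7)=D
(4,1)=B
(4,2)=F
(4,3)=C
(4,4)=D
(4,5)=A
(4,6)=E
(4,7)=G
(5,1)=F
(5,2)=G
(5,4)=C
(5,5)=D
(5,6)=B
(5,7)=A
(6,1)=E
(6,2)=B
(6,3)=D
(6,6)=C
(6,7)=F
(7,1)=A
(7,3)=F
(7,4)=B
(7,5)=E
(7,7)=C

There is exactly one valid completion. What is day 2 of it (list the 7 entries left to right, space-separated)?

D C G F B A E

Day 2, shift 1: day 2 has {B} and shift 1 has {A, B, C, E, F, G}, leaving only D.
Day 2, shift 7: day 2 has {B, D} and shift 7 has {A, B, C, D, F, G}, leaving only E.
Day 3, shift 5: day 3 has {D, E, F, G} and shift 5 has {A, B, D, E}, leaving only C.
Day 3, shift 2: day 3 has {C, D, E, F, G} and shift 2 has {B, F, G}, leaving only A.
Day 2, shift 2: day 2 has {B, D, E} and shift 2 has {A, B, F, G}, leaving only C.
Day 3, shift 3: day 3 has {A, C, D, E, F, G} and shift 3 has {C, D, F}, leaving only B.
Day 5, shift 3: day 5 has {A, B, C, D, F, G} and shift 3 has {B, C, D, F}, leaving only E.
Day 6, shift 5: day 6 has {B, C, D, E, F} and shift 5 has {A, B, C, D, E}, leaving only G.
Day 1, shift 5: day 1 has {B, C} and shift 5 has {A, B, C, D, E, G}, leaving only F.
Day 6, shift 4: day 6 has {B, C, D, E, F, G} and shift 4 has {B, C, D, E}, leaving only A.
Day 1, shift 4: day 1 has {B, C, F} and shift 4 has {A, B, C, D, E}, leaving only G.
Day 2, shift 4: day 2 has {B, C, D, E} and shift 4 has {A, B, C, D, E, G}, leaving only F.
Day 1, shift 3: day 1 has {B, C, F, G} and shift 3 has {B, C, D, E, F}, leaving only A.
Day 2, shift 3: day 2 has {B, C, D, E, F} and shift 3 has {A, B, C, D, E, F}, leaving only G.
Day 2, shift 6: day 2 has {B, C, D, E, F, G} and shift 6 has {B, C, E, F}, leaving only A.
So day 2 reads: D C G F B A E.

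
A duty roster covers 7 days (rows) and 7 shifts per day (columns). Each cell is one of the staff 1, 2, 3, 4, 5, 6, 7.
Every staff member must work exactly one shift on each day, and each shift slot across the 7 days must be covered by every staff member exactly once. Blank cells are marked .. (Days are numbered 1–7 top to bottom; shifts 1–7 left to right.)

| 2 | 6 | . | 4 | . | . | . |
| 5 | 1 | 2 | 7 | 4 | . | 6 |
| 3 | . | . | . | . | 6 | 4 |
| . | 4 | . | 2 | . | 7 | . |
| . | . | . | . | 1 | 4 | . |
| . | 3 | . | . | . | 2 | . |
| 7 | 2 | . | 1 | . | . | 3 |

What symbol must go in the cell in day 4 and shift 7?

5

Day 2, shift 6: day 2 has {1, 2, 4, 5, 6, 7} and shift 6 has {2, 4, 6, 7}, leaving only 3.
Day 3, shift 4: day 3 has {3, 4, 6} and shift 4 has {1, 2, 4, 7}, leaving only 5.
Day 3, shift 2: day 3 has {3, 4, 5, 6} and shift 2 has {1, 2, 3, 4, 6}, leaving only 7.
Day 3, shift 3: day 3 has {3, 4, 5, 6, 7} and shift 3 has {2}, leaving only 1.
Day 3, shift 5: day 3 has {1, 3, 4, 5, 6, 7} and shift 5 has {1, 4}, leaving only 2.
Day 5, shift 1: day 5 has {1, 4} and shift 1 has {2, 3, 5, 7}, leaving only 6.
Day 4, shift 1: day 4 has {2, 4, 7} and shift 1 has {2, 3, 5, 6, 7}, leaving only 1.
Day 4 already has {1, 2, 4, 7} and shift 7 already has {3, 4, 6}, so day 4, shift 7 must be 5.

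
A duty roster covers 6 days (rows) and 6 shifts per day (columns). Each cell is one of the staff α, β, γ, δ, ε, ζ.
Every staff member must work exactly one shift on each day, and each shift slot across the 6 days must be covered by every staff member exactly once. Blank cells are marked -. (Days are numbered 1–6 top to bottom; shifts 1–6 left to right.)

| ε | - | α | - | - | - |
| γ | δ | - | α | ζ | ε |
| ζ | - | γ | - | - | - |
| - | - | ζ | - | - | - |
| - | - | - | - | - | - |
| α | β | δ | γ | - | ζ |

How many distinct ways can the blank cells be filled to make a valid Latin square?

Day 1, shift 2: eliminating its day and shift leaves {γ, ζ}.
Day 1, shift 4: eliminating its day and shift leaves {β, δ, ζ}.
Day 1, shift 5: eliminating its day and shift leaves {β, γ, δ}.
Day 1, shift 6: eliminating its day and shift leaves {β, γ, δ}.
Day 2, shift 3: eliminating its day and shift leaves {β}.
Day 3, shift 2: eliminating its day and shift leaves {α, ε}.
Day 3, shift 4: eliminating its day and shift leaves {β, δ, ε}.
Day 3, shift 5: eliminating its day and shift leaves {α, β, δ, ε}.
Day 3, shift 6: eliminating its day and shift leaves {α, β, δ}.
Day 4, shift 1: eliminating its day and shift leaves {β, δ}.
Day 4, shift 2: eliminating its day and shift leaves {α, γ, ε}.
Day 4, shift 4: eliminating its day and shift leaves {β, δ, ε}.
Day 4, shift 5: eliminating its day and shift leaves {α, β, γ, δ, ε}.
Day 4, shift 6: eliminating its day and shift leaves {α, β, γ, δ}.
Day 5, shift 1: eliminating its day and shift leaves {β, δ}.
Day 5, shift 2: eliminating its day and shift leaves {α, γ, ε, ζ}.
Day 5, shift 3: eliminating its day and shift leaves {β, ε}.
Day 5, shift 4: eliminating its day and shift leaves {β, δ, ε, ζ}.
Day 5, shift 5: eliminating its day and shift leaves {α, β, γ, δ, ε}.
Day 5, shift 6: eliminating its day and shift leaves {α, β, γ, δ}.
Day 6, shift 5: eliminating its day and shift leaves {ε}.
Enumerating the assignments across these blanks that avoid any day or shift repeat gives 40 completions.

40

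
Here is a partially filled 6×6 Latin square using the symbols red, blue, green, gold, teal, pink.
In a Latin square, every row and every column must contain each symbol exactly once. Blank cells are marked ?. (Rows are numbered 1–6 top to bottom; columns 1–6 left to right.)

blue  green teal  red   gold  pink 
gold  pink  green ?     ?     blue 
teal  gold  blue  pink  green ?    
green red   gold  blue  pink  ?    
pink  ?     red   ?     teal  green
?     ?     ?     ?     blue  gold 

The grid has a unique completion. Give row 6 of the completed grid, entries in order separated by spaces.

red teal pink green blue gold

Row 6, column 1: row 6 has {blue, gold} and column 1 has {blue, green, gold, teal, pink}, leaving only red.
Row 6, column 2: row 6 has {red, blue, gold} and column 2 has {red, green, gold, pink}, leaving only teal.
Row 6, column 3: row 6 has {red, blue, gold, teal} and column 3 has {red, blue, green, gold, teal}, leaving only pink.
Row 6, column 4: row 6 has {red, blue, gold, teal, pink} and column 4 has {red, blue, pink}, leaving only green.
So row 6 reads: red teal pink green blue gold.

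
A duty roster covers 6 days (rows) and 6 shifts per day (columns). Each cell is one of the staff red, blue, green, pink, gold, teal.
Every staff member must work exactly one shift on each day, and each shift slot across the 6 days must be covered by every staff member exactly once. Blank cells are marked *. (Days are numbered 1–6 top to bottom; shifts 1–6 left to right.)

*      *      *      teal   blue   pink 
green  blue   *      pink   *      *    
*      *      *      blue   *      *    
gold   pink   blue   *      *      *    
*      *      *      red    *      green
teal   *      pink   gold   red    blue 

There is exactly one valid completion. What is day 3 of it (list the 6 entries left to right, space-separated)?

pink red teal blue green gold

Day 1, shift 1: day 1 has {blue, pink, teal} and shift 1 has {green, gold, teal}, leaving only red.
Day 3, shift 1: day 3 has {blue} and shift 1 has {red, green, gold, teal}, leaving only pink.
Day 4, shift 4: day 4 has {blue, pink, gold} and shift 4 has {red, blue, pink, gold, teal}, leaving only green.
Day 4, shift 5: day 4 has {blue, green, pink, gold} and shift 5 has {red, blue}, leaving only teal.
Day 2, shift 5: day 2 has {blue, green, pink} and shift 5 has {red, blue, teal}, leaving only gold.
Day 3, shift 5: day 3 has {blue, pink} and shift 5 has {red, blue, gold, teal}, leaving only green.
Day 4, shift 6: day 4 has {blue, green, pink, gold, teal} and shift 6 has {blue, green, pink}, leaving only red.
Day 2, shift 6: day 2 has {blue, green, pink, gold} and shift 6 has {red, blue, green, pink}, leaving only teal.
Day 3, shift 6: day 3 has {blue, green, pink} and shift 6 has {red, blue, green, pink, teal}, leaving only gold.
Day 2, shift 3: day 2 has {blue, green, pink, gold, teal} and shift 3 has {blue, pink}, leaving only red.
Day 3, shift 3: day 3 has {blue, green, pink, gold} and shift 3 has {red, blue, pink}, leaving only teal.
Day 3, shift 2: day 3 has {blue, green, pink, gold, teal} and shift 2 has {blue, pink}, leaving only red.
So day 3 reads: pink red teal blue green gold.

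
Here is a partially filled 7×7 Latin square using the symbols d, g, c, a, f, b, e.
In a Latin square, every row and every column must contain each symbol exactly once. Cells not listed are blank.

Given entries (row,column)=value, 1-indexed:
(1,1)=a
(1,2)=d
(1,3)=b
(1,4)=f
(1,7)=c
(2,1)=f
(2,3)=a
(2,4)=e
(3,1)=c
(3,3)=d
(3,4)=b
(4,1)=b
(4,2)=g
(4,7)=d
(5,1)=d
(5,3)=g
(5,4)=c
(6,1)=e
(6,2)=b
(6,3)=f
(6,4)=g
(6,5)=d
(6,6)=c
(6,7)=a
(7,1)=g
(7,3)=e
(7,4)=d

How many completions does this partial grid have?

8

Row 1, column 5: eliminating its row and column leaves {g, e}.
Row 1, column 6: eliminating its row and column leaves {g, e}.
Row 2, column 2: eliminating its row and column leaves {c}.
Row 2, column 5: eliminating its row and column leaves {g, c, b}.
Row 2, column 6: eliminating its row and column leaves {d, g, b}.
Row 2, column 7: eliminating its row and column leaves {g, b}.
Row 3, column 2: eliminating its row and column leaves {a, f, e}.
Row 3, column 5: eliminating its row and column leaves {g, a, f, e}.
Row 3, column 6: eliminating its row and column leaves {g, a, f, e}.
Row 3, column 7: eliminating its row and column leaves {g, f, e}.
Row 4, column 3: eliminating its row and column leaves {c}.
Row 4, column 4: eliminating its row and column leaves {a}.
Row 4, column 5: eliminating its row and column leaves {c, a, f, e}.
Row 4, column 6: eliminating its row and column leaves {a, f, e}.
Row 5, column 2: eliminating its row and column leaves {a, f, e}.
Row 5, column 5: eliminating its row and column leaves {a, f, b, e}.
Row 5, column 6: eliminating its row and column leaves {a, f, b, e}.
Row 5, column 7: eliminating its row and column leaves {f, b, e}.
Row 7, column 2: eliminating its row and column leaves {c, a, f}.
Row 7, column 5: eliminating its row and column leaves {c, a, f, b}.
Row 7, column 6: eliminating its row and column leaves {a, f, b}.
Row 7, column 7: eliminating its row and column leaves {f, b}.
Enumerating the assignments across these blanks that avoid any row or column repeat gives 8 completions.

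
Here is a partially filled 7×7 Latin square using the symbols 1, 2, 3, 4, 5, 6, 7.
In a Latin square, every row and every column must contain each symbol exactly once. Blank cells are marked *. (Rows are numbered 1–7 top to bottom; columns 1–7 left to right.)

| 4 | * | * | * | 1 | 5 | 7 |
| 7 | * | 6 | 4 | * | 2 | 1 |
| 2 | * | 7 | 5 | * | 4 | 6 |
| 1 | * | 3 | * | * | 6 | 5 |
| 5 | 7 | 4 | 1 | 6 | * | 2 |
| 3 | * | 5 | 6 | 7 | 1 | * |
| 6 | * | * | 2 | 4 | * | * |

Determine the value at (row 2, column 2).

3

Row 1, column 3: row 1 has {1, 4, 5, 7} and column 3 has {3, 4, 5, 6, 7}, leaving only 2.
Row 1, column 4: row 1 has {1, 2, 4, 5, 7} and column 4 has {1, 2, 4, 5, 6}, leaving only 3.
Row 1, column 2: row 1 has {1, 2, 3, 4, 5, 7} and column 2 has {7}, leaving only 6.
Row 3, column 5: row 3 has {2, 4, 5, 6, 7} and column 5 has {1, 4, 6, 7}, leaving only 3.
Row 2, column 5: row 2 has {1, 2, 4, 6, 7} and column 5 has {1, 3, 4, 6, 7}, leaving only 5.
Row 2 already has {1, 2, 4, 5, 6, 7} and column 2 already has {6, 7}, so row 2, column 2 must be 3.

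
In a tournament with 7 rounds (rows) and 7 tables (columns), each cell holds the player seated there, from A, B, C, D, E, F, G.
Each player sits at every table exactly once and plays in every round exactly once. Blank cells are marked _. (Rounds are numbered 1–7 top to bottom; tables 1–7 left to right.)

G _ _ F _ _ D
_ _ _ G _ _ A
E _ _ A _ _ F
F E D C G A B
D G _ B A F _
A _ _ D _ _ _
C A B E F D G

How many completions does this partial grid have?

Round 1, table 2: eliminating its round and table leaves {B, C}.
Round 1, table 3: eliminating its round and table leaves {A, C, E}.
Round 1, table 5: eliminating its round and table leaves {B, C, E}.
Round 1, table 6: eliminating its round and table leaves {B, C, E}.
Round 2, table 1: eliminating its round and table leaves {B}.
Round 2, table 2: eliminating its round and table leaves {B, C, D, F}.
Round 2, table 3: eliminating its round and table leaves {C, E, F}.
Round 2, table 5: eliminating its round and table leaves {B, C, D, E}.
Round 2, table 6: eliminating its round and table leaves {B, C, E}.
Round 3, table 2: eliminating its round and table leaves {B, C, D}.
Round 3, table 3: eliminating its round and table leaves {C, G}.
Round 3, table 5: eliminating its round and table leaves {B, C, D}.
Round 3, table 6: eliminating its round and table leaves {B, C, G}.
Round 5, table 3: eliminating its round and table leaves {C, E}.
Round 5, table 7: eliminating its round and table leaves {C, E}.
Round 6, table 2: eliminating its round and table leaves {B, C, F}.
Round 6, table 3: eliminating its round and table leaves {C, E, F, G}.
Round 6, table 5: eliminating its round and table leaves {B, C, E}.
Round 6, table 6: eliminating its round and table leaves {B, C, E, G}.
Round 6, table 7: eliminating its round and table leaves {C, E}.
Enumerating the assignments across these blanks that avoid any round or table repeat gives 14 completions.

14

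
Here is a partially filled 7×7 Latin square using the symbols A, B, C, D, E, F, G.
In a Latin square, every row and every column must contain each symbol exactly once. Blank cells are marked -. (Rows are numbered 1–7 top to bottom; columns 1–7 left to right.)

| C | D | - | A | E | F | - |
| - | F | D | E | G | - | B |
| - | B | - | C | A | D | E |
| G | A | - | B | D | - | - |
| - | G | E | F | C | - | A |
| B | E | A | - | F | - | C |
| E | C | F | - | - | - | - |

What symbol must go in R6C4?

D

Row 1, column 7: row 1 has {A, C, D, E, F} and column 7 has {A, B, C, E}, leaving only G.
Row 1, column 3: row 1 has {A, C, D, E, F, G} and column 3 has {A, D, E, F}, leaving only B.
Row 2, column 1: row 2 has {B, D, E, F, G} and column 1 has {B, C, E, G}, leaving only A.
Row 2, column 6: row 2 has {A, B, D, E, F, G} and column 6 has {D, F}, leaving only C.
Row 3, column 1: row 3 has {A, B, C, D, E} and column 1 has {A, B, C, E, G}, leaving only F.
Row 3, column 3: row 3 has {A, B, C, D, E, F} and column 3 has {A, B, D, E, F}, leaving only G.
Row 4, column 3: row 4 has {A, B, D, G} and column 3 has {A, B, D, E, F, G}, leaving only C.
Row 4, column 6: row 4 has {A, B, C, D, G} and column 6 has {C, D, F}, leaving only E.
Row 4, column 7: row 4 has {A, B, C, D, E, G} and column 7 has {A, B, C, E, G}, leaving only F.
Row 5, column 1: row 5 has {A, C, E, F, G} and column 1 has {A, B, C, E, F, G}, leaving only D.
Row 5, column 6: row 5 has {A, C, D, E, F, G} and column 6 has {C, D, E, F}, leaving only B.
Row 6, column 6: row 6 has {A, B, C, E, F} and column 6 has {B, C, D, E, F}, leaving only G.
Row 6 already has {A, B, C, E, F, G} and column 4 already has {A, B, C, E, F}, so row 6, column 4 must be D.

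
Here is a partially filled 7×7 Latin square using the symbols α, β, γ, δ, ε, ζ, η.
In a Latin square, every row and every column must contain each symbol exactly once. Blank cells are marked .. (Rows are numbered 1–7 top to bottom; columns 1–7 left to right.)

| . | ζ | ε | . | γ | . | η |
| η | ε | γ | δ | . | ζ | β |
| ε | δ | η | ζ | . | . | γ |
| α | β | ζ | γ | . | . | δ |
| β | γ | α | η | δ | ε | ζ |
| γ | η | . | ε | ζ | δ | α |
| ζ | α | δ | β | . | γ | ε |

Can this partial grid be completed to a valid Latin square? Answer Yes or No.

No row or column among the givens repeats a symbol, and propagating forced cells runs into no contradiction.
One valid completion exists (for instance, δ ζ ε α γ β η / η ε γ δ α ζ β / ε δ η ζ β α γ / α β ζ γ ε η δ / β γ α η δ ε ζ / γ η β ε ζ δ α / ζ α δ β η γ ε).

Yes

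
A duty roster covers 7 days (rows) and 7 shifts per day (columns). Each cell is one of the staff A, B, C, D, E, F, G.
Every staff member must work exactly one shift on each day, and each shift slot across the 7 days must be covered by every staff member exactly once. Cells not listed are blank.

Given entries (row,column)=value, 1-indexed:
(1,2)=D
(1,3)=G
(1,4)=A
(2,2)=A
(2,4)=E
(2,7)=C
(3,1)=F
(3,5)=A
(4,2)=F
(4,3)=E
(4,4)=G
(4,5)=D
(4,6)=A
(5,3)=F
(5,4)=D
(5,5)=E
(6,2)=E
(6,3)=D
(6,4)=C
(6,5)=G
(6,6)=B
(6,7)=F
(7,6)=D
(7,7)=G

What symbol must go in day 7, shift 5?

Day 2, shift 3: day 2 has {A, C, E} and shift 3 has {D, E, F, G}, leaving only B.
Day 2, shift 5: day 2 has {A, B, C, E} and shift 5 has {A, D, E, G}, leaving only F.
Day 2, shift 6: day 2 has {A, B, C, E, F} and shift 6 has {A, B, D}, leaving only G.
Day 2, shift 1: day 2 has {A, B, C, E, F, G} and shift 1 has {F}, leaving only D.
Day 3, shift 3: day 3 has {A, F} and shift 3 has {B, D, E, F, G}, leaving only C.
Day 3, shift 4: day 3 has {A, C, F} and shift 4 has {A, C, D, E, G}, leaving only B.
Day 3, shift 2: day 3 has {A, B, C, F} and shift 2 has {A, D, E, F}, leaving only G.
Day 3, shift 6: day 3 has {A, B, C, F, G} and shift 6 has {A, B, D, G}, leaving only E.
Day 3, shift 7: day 3 has {A, B, C, E, F, G} and shift 7 has {C, F, G}, leaving only D.
Day 4, shift 7: day 4 has {A, D, E, F, G} and shift 7 has {C, D, F, G}, leaving only B.
Day 1, shift 7: day 1 has {A, D, G} and shift 7 has {B, C, D, F, G}, leaving only E.
Day 4, shift 1: day 4 has {A, B, D, E, F, G} and shift 1 has {D, F}, leaving only C.
Day 1, shift 1: day 1 has {A, D, E, G} and shift 1 has {C, D, F}, leaving only B.
Day 1, shift 5: day 1 has {A, B, D, E, G} and shift 5 has {A, D, E, F, G}, leaving only C.
Day 7 already has {D, G} and shift 5 already has {A, C, D, E, F, G}, so day 7, shift 5 must be B.

B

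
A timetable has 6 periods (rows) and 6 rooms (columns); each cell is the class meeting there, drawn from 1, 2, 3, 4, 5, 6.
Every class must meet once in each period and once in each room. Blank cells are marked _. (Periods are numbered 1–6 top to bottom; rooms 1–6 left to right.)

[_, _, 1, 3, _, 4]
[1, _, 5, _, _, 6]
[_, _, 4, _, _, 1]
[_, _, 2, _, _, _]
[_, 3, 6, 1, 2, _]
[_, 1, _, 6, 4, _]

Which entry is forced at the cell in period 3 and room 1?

Period 2, room 5: period 2 has {1, 5, 6} and room 5 has {2, 4}, leaving only 3.
Period 5, room 6: period 5 has {1, 2, 3, 6} and room 6 has {1, 4, 6}, leaving only 5.
Period 4, room 6: period 4 has {2} and room 6 has {1, 4, 5, 6}, leaving only 3.
Period 5, room 1: period 5 has {1, 2, 3, 5, 6} and room 1 has {1}, leaving only 4.
Period 6, room 3: period 6 has {1, 4, 6} and room 3 has {1, 2, 4, 5, 6}, leaving only 3.
Period 6, room 6: period 6 has {1, 3, 4, 6} and room 6 has {1, 3, 4, 5, 6}, leaving only 2.
Period 6, room 1: period 6 has {1, 2, 3, 4, 6} and room 1 has {1, 4}, leaving only 5.
Period 4, room 1: period 4 has {2, 3} and room 1 has {1, 4, 5}, leaving only 6.
Period 1, room 1: period 1 has {1, 3, 4} and room 1 has {1, 4, 5, 6}, leaving only 2.
Period 3 already has {1, 4} and room 1 already has {1, 2, 4, 5, 6}, so period 3, room 1 must be 3.

3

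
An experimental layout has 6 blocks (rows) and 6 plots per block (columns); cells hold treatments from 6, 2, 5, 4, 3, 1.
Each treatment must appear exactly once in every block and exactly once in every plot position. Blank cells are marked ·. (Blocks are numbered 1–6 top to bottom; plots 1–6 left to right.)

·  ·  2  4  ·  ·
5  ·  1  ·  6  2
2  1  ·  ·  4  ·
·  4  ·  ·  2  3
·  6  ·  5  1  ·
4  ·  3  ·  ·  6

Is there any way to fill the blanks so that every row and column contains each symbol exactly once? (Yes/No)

Block 2, plot 2: block 2 has {6, 2, 5, 1} and plot 2 has {6, 4, 1}, so it must be 3.
Now block 2, plot 4: block 2 together with plot 4 already contain {6, 2, 5, 4, 3, 1} — every symbol — so nothing can go there. The grid has no valid completion.

No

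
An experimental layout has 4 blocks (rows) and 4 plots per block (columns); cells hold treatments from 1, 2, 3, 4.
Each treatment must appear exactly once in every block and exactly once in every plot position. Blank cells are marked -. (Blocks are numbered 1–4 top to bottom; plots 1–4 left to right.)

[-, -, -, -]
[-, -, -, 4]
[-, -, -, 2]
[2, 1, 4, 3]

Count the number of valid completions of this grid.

4

Block 1, plot 1: eliminating its block and plot leaves {1, 3, 4}.
Block 1, plot 2: eliminating its block and plot leaves {2, 3, 4}.
Block 1, plot 3: eliminating its block and plot leaves {1, 2, 3}.
Block 1, plot 4: eliminating its block and plot leaves {1}.
Block 2, plot 1: eliminating its block and plot leaves {1, 3}.
Block 2, plot 2: eliminating its block and plot leaves {2, 3}.
Block 2, plot 3: eliminating its block and plot leaves {1, 2, 3}.
Block 3, plot 1: eliminating its block and plot leaves {1, 3, 4}.
Block 3, plot 2: eliminating its block and plot leaves {3, 4}.
Block 3, plot 3: eliminating its block and plot leaves {1, 3}.
Enumerating the assignments across these blanks that avoid any block or plot repeat gives 4 completions.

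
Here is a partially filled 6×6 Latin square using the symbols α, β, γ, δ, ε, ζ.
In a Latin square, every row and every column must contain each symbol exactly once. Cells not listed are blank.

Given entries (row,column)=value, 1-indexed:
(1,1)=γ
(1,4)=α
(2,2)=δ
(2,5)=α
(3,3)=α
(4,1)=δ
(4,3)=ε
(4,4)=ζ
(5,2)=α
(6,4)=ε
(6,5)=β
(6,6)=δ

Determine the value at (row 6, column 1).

α

Row 4, column 5: row 4 has {δ, ε, ζ} and column 5 has {α, β}, leaving only γ.
Row 4, column 2: row 4 has {γ, δ, ε, ζ} and column 2 has {α, δ}, leaving only β.
Row 4, column 6: row 4 has {β, γ, δ, ε, ζ} and column 6 has {δ}, leaving only α.
Row 6, column 1 is narrowed to {α, ζ}.
If it were ζ, then row 6, column 3 would be left with no valid symbol.
So row 6, column 1 must be α.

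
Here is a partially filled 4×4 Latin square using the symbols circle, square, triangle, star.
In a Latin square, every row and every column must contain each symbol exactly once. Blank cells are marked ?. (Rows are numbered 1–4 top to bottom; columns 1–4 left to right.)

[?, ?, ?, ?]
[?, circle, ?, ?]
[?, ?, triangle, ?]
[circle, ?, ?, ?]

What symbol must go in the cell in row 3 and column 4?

circle

Row 3, column 4 is narrowed to {circle, square, star}.
If it were square, then row 3, column 2 would be left with no valid symbol.
If it were star, then row 3, column 2 would be left with no valid symbol.
So row 3, column 4 must be circle.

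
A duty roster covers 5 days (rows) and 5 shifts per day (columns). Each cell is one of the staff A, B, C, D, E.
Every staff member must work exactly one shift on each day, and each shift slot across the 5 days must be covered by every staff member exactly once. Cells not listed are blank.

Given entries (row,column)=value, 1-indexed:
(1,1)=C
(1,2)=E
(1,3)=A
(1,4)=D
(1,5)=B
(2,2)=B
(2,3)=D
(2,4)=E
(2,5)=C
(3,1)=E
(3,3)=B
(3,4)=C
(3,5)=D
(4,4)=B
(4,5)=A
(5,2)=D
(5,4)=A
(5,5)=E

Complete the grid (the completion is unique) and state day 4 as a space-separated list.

Day 4, shift 1: day 4 has {A, B} and shift 1 has {C, E}, leaving only D.
Day 4, shift 2: day 4 has {A, B, D} and shift 2 has {B, D, E}, leaving only C.
Day 4, shift 3: day 4 has {A, B, C, D} and shift 3 has {A, B, D}, leaving only E.
So day 4 reads: D C E B A.

D C E B A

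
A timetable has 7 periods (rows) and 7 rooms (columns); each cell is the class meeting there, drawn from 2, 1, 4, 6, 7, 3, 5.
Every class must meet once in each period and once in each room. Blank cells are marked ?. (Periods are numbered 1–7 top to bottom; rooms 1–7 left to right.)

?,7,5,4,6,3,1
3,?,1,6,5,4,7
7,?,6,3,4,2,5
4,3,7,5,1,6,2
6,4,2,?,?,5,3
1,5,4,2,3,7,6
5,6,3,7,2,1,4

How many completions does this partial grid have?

1

Period 1, room 1: eliminating its period and room leaves {2}.
Period 2, room 2: eliminating its period and room leaves {2}.
Period 3, room 2: eliminating its period and room leaves {1}.
Period 5, room 4: eliminating its period and room leaves {1}.
Period 5, room 5: eliminating its period and room leaves {7}.
Only one assignment across all blanks avoids any period or room repeat, giving 1 completion.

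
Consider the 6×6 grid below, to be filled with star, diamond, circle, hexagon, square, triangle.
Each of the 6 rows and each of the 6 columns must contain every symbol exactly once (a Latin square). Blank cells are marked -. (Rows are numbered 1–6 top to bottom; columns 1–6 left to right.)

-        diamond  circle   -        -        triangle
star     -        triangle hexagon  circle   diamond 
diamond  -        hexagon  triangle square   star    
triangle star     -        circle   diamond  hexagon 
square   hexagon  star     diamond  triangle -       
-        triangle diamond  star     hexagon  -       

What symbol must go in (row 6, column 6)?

square

Row 1, column 1: row 1 has {diamond, circle, triangle} and column 1 has {star, diamond, square, triangle}, leaving only hexagon.
Row 1, column 4: row 1 has {diamond, circle, hexagon, triangle} and column 4 has {star, diamond, circle, hexagon, triangle}, leaving only square.
Row 1, column 5: row 1 has {diamond, circle, hexagon, square, triangle} and column 5 has {diamond, circle, hexagon, square, triangle}, leaving only star.
Row 2, column 2: row 2 has {star, diamond, circle, hexagon, triangle} and column 2 has {star, diamond, hexagon, triangle}, leaving only square.
Row 3, column 2: row 3 has {star, diamond, hexagon, square, triangle} and column 2 has {star, diamond, hexagon, square, triangle}, leaving only circle.
Row 4, column 3: row 4 has {star, diamond, circle, hexagon, triangle} and column 3 has {star, diamond, circle, hexagon, triangle}, leaving only square.
Row 5, column 6: row 5 has {star, diamond, hexagon, square, triangle} and column 6 has {star, diamond, hexagon, triangle}, leaving only circle.
Row 6 already has {star, diamond, hexagon, triangle} and column 6 already has {star, diamond, circle, hexagon, triangle}, so row 6, column 6 must be square.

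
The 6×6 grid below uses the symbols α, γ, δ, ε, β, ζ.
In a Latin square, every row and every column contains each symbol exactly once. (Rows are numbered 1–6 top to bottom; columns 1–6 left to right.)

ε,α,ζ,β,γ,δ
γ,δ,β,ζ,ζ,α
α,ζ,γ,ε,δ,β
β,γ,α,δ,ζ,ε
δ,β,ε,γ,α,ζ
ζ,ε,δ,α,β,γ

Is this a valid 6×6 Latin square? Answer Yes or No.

Row 2 contains ζ twice (at columns 4 and 5), so it is not a permutation.

No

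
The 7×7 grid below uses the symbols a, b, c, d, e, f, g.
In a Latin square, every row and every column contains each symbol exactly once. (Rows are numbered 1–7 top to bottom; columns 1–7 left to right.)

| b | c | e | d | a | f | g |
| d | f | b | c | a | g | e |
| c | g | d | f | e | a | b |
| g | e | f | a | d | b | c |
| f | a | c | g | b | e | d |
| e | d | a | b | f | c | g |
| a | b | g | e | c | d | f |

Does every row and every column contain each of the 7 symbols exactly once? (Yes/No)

Every row is a permutation, but column 7 contains g twice (at rows 1 and 6).

No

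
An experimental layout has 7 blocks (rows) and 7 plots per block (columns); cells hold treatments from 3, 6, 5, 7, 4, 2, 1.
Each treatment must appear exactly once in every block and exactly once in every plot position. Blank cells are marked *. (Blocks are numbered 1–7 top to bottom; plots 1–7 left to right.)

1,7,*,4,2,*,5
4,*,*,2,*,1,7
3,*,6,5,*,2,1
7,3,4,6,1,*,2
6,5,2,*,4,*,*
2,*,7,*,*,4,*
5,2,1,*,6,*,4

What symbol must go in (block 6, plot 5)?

5

Block 1, plot 3: block 1 has {5, 7, 4, 2, 1} and plot 3 has {6, 7, 4, 2, 1}, leaving only 3.
Block 1, plot 6: block 1 has {3, 5, 7, 4, 2, 1} and plot 6 has {4, 2, 1}, leaving only 6.
Block 2, plot 2: block 2 has {7, 4, 2, 1} and plot 2 has {3, 5, 7, 2}, leaving only 6.
Block 2, plot 3: block 2 has {6, 7, 4, 2, 1} and plot 3 has {3, 6, 7, 4, 2, 1}, leaving only 5.
Block 2, plot 5: block 2 has {6, 5, 7, 4, 2, 1} and plot 5 has {6, 4, 2, 1}, leaving only 3.
Block 6 already has {7, 4, 2} and plot 5 already has {3, 6, 4, 2, 1}, so block 6, plot 5 must be 5.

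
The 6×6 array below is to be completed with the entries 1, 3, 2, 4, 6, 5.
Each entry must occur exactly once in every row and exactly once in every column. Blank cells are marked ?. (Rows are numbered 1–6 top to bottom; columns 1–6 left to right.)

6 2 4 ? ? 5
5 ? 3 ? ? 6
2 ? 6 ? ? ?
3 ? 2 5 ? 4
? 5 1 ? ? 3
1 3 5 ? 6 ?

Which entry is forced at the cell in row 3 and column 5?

Row 3, column 6: row 3 has {2, 6} and column 6 has {3, 4, 6, 5}, leaving only 1.
Row 3, column 2: row 3 has {1, 2, 6} and column 2 has {3, 2, 5}, leaving only 4.
Row 2, column 2: row 2 has {3, 6, 5} and column 2 has {3, 2, 4, 5}, leaving only 1.
Row 3, column 4: row 3 has {1, 2, 4, 6} and column 4 has {5}, leaving only 3.
Row 3 already has {1, 3, 2, 4, 6} and column 5 already has {6}, so row 3, column 5 must be 5.

5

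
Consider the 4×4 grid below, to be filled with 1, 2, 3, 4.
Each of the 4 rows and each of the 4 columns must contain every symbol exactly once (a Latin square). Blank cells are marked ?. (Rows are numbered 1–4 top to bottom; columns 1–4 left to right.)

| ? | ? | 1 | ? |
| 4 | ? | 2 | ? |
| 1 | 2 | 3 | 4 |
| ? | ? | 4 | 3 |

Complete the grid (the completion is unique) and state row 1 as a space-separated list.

Row 1, column 4: row 1 has {1} and column 4 has {3, 4}, leaving only 2.
Row 1, column 1: row 1 has {1, 2} and column 1 has {1, 4}, leaving only 3.
Row 1, column 2: row 1 has {1, 2, 3} and column 2 has {2}, leaving only 4.
So row 1 reads: 3 4 1 2.

3 4 1 2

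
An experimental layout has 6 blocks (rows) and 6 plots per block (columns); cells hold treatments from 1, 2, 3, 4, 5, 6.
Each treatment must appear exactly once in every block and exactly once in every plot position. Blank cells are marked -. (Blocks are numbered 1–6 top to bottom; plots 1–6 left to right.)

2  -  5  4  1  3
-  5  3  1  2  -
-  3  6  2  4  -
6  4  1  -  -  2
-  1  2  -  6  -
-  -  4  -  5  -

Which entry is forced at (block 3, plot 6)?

5

Block 1, plot 2: block 1 has {1, 2, 3, 4, 5} and plot 2 has {1, 3, 4, 5}, leaving only 6.
Block 2, plot 1: block 2 has {1, 2, 3, 5} and plot 1 has {2, 6}, leaving only 4.
Block 2, plot 6: block 2 has {1, 2, 3, 4, 5} and plot 6 has {2, 3}, leaving only 6.
Block 4, plot 5: block 4 has {1, 2, 4, 6} and plot 5 has {1, 2, 4, 5, 6}, leaving only 3.
Block 4, plot 4: block 4 has {1, 2, 3, 4, 6} and plot 4 has {1, 2, 4}, leaving only 5.
Block 5, plot 4: block 5 has {1, 2, 6} and plot 4 has {1, 2, 4, 5}, leaving only 3.
Block 5, plot 1: block 5 has {1, 2, 3, 6} and plot 1 has {2, 4, 6}, leaving only 5.
Block 3, plot 1: block 3 has {2, 3, 4, 6} and plot 1 has {2, 4, 5, 6}, leaving only 1.
Block 3 already has {1, 2, 3, 4, 6} and plot 6 already has {2, 3, 6}, so block 3, plot 6 must be 5.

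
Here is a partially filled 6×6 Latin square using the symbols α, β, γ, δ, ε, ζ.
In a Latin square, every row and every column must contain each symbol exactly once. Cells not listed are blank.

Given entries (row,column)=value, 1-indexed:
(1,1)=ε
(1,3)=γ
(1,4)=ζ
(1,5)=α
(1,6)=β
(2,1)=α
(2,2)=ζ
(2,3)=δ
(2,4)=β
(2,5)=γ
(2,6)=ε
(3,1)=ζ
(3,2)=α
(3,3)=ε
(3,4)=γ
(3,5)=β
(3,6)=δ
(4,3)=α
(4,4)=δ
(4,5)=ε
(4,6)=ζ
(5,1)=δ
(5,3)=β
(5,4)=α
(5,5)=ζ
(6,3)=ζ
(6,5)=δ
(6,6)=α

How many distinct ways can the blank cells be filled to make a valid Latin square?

Row 1, column 2: eliminating its row and column leaves {δ}.
Row 4, column 1: eliminating its row and column leaves {β, γ}.
Row 4, column 2: eliminating its row and column leaves {β, γ}.
Row 5, column 2: eliminating its row and column leaves {γ, ε}.
Row 5, column 6: eliminating its row and column leaves {γ}.
Row 6, column 1: eliminating its row and column leaves {β, γ}.
Row 6, column 2: eliminating its row and column leaves {β, γ, ε}.
Row 6, column 4: eliminating its row and column leaves {ε}.
Enumerating the assignments across these blanks that avoid any row or column repeat gives 2 completions.

2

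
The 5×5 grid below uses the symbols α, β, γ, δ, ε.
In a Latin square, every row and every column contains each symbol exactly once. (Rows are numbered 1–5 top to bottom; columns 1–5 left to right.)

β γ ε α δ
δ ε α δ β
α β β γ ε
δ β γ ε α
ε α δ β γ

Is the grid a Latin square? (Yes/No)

Row 3 contains β twice (at columns 2 and 3); row 2 is also not a permutation.

No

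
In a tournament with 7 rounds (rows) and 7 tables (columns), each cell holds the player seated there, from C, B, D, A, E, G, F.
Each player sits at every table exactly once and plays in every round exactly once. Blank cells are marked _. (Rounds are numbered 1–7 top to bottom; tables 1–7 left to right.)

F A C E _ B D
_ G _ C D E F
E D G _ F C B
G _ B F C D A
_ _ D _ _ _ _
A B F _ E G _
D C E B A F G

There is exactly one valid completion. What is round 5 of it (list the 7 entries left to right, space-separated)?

Round 5, table 6: round 5 has {D} and table 6 has {C, B, D, E, G, F}, leaving only A.
Round 5, table 4: round 5 has {D, A} and table 4 has {C, B, E, F}, leaving only G.
Round 5, table 5: round 5 has {D, A, G} and table 5 has {C, D, A, E, F}, leaving only B.
Round 5, table 1: round 5 has {B, D, A, G} and table 1 has {D, A, E, G, F}, leaving only C.
Round 5, table 7: round 5 has {C, B, D, A, G} and table 7 has {B, D, A, G, F}, leaving only E.
Round 5, table 2: round 5 has {C, B, D, A, E, G} and table 2 has {C, B, D, A, G}, leaving only F.
So round 5 reads: C F D G B A E.

C F D G B A E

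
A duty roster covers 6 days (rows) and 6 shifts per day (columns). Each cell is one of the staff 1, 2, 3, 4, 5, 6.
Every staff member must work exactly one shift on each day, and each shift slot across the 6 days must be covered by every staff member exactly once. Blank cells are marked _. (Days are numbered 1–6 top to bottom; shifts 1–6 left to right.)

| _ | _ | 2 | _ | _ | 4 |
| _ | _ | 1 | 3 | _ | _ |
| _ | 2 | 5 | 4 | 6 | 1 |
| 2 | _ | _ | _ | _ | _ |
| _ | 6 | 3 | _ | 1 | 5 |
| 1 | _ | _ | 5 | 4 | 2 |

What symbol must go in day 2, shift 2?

Day 2, shift 6: day 2 has {1, 3} and shift 6 has {1, 2, 4, 5}, leaving only 6.
Day 3, shift 1: day 3 has {1, 2, 4, 5, 6} and shift 1 has {1, 2}, leaving only 3.
Day 4, shift 6: day 4 has {2} and shift 6 has {1, 2, 4, 5, 6}, leaving only 3.
Day 4, shift 5: day 4 has {2, 3} and shift 5 has {1, 4, 6}, leaving only 5.
Day 1, shift 5: day 1 has {2, 4} and shift 5 has {1, 4, 5, 6}, leaving only 3.
Day 2, shift 5: day 2 has {1, 3, 6} and shift 5 has {1, 3, 4, 5, 6}, leaving only 2.
Day 5, shift 1: day 5 has {1, 3, 5, 6} and shift 1 has {1, 2, 3}, leaving only 4.
Day 2, shift 1: day 2 has {1, 2, 3, 6} and shift 1 has {1, 2, 3, 4}, leaving only 5.
Day 2 already has {1, 2, 3, 5, 6} and shift 2 already has {2, 6}, so day 2, shift 2 must be 4.

4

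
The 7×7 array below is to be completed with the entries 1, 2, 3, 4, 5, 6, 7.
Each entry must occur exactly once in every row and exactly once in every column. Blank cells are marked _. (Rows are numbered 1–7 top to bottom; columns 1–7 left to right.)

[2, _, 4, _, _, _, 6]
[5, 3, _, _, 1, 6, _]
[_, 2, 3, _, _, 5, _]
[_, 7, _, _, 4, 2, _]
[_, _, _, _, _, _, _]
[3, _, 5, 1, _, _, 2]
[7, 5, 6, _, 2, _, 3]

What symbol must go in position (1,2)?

Row 1 already has {2, 4, 6} and column 2 already has {2, 3, 5, 7}, so row 1, column 2 must be 1.

1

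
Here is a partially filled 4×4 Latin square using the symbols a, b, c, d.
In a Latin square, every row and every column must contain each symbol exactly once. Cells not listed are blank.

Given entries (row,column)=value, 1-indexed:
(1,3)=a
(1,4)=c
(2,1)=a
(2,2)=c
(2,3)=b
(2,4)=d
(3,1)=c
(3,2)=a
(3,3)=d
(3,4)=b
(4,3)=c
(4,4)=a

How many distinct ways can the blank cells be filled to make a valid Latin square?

Row 1, column 1: eliminating its row and column leaves {b, d}.
Row 1, column 2: eliminating its row and column leaves {b, d}.
Row 4, column 1: eliminating its row and column leaves {b, d}.
Row 4, column 2: eliminating its row and column leaves {b, d}.
Enumerating the assignments across these blanks that avoid any row or column repeat gives 2 completions.

2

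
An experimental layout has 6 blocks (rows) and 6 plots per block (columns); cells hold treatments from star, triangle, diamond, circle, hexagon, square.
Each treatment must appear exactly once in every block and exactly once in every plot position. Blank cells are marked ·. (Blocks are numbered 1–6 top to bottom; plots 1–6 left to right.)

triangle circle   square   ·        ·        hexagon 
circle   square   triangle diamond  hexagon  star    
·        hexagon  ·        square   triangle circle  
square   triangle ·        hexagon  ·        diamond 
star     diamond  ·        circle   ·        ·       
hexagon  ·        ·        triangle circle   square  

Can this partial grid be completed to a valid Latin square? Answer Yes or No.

No block or plot among the givens repeats a symbol, and propagating forced cells runs into no contradiction.
One valid completion exists (for instance, triangle circle square star diamond hexagon / circle square triangle diamond hexagon star / diamond hexagon star square triangle circle / square triangle circle hexagon star diamond / star diamond hexagon circle square triangle / hexagon star diamond triangle circle square).

Yes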